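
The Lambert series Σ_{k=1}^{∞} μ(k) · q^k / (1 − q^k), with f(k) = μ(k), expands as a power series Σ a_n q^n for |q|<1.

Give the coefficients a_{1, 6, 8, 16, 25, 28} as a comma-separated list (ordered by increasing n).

n=1: 1·1  μ→[1]=1
n=6: 6·1 3·2 2·3 1·6  μ→[1+(-1)+(-1)+1]=0
n=8: 1·8 2·4 4·2 8·1  μ→[1+(-1)+0+0]=0
n=16: 16·1 8·2 4·4 2·8 1·16  μ→[0+0+0+(-1)+1]=0
d|25:{25,5,1}  Σμ=0+(-1)+1=0
q^28  k|28↦μ(k): 28:0 14:1 7:-1 4:0 2:-1 1:1  a_28=0

1, 0, 0, 0, 0, 0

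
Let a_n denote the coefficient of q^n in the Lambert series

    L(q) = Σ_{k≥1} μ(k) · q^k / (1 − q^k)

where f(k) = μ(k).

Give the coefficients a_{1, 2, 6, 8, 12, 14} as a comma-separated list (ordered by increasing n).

n=1: 1·1  μ→[1]=1
[q^2] μ(1)=1,μ(2)=-1 ⇒ 0
d|6:{6,3,2,1}  Σμ=1+(-1)+(-1)+1=0
[q^8] μ(8)=0,μ(4)=0,μ(2)=-1,μ(1)=1 ⇒ 0
[q^12] μ(1)=1,μ(2)=-1,μ(3)=-1,μ(4)=0,μ(6)=1,μ(12)=0 ⇒ 0
n=14: 1·14 2·7 7·2 14·1  μ→[1+(-1)+(-1)+1]=0

1, 0, 0, 0, 0, 0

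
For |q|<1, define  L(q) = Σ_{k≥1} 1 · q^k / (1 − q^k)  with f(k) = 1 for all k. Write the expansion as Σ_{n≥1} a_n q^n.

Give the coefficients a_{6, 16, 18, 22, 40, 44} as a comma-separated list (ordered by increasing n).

4, 5, 6, 4, 8, 6

d|6:{6,3,2,1}  Σf=1+1+1+1=4
q^16  k|16↦f(k): 16:1 8:1 4:1 2:1 1:1  a_16=5
n=18: 1·18 2·9 3·6 6·3 9·2 18·1  f→[1+1+1+1+1+1]=6
d|22:{22,11,2,1}  Σf=1+1+1+1=4
[q^40] f(1)=1,f(2)=1,f(4)=1,f(5)=1,f(8)=1,f(10)=1,f(20)=1,f(40)=1 ⇒ 8
n=44: 44·1 22·2 11·4 4·11 2·22 1·44  f→[1+1+1+1+1+1]=6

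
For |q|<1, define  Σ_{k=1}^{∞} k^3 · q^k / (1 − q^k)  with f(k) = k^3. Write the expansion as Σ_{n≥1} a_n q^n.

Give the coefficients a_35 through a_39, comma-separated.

d|35:{1,5,7,35}  Σf=1+125+343+42875=43344
q^36  k|36↦f(k): 1:1 2:8 3:27 4:64 6:216 9:729 12:1728 18:5832 36:46656  a_36=55261
n=37: 1·37 37·1  f→[1+50653]=50654
d|38:{38,19,2,1}  Σf=54872+6859+8+1=61740
q^39  k|39↦f(k): 39:59319 13:2197 3:27 1:1  a_39=61544

43344, 55261, 50654, 61740, 61544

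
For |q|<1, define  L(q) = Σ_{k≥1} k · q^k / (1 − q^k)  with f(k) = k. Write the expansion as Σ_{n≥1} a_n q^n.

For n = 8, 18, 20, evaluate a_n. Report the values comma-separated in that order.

d|8:{8,4,2,1}  Σf=8+4+2+1=15
q^18  k|18↦f(k): 18:18 9:9 6:6 3:3 2:2 1:1  a_18=39
q^20  k|20↦f(k): 1:1 2:2 4:4 5:5 10:10 20:20  a_20=42

15, 39, 42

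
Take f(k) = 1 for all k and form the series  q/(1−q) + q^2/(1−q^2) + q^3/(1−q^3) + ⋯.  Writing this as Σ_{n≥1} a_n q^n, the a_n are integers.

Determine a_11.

a_11 = 2

d|11:{1,11}  Σf=1+1=2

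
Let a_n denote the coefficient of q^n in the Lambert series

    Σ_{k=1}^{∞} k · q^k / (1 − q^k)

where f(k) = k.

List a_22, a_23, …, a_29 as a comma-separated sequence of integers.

d|22:{22,11,2,1}  Σf=22+11+2+1=36
[q^23] f(1)=1,f(23)=23 ⇒ 24
[q^24] f(1)=1,f(2)=2,f(3)=3,f(4)=4,f(6)=6,f(8)=8,f(12)=12,f(24)=24 ⇒ 60
[q^25] f(25)=25,f(5)=5,f(1)=1 ⇒ 31
n=26: 26·1 13·2 2·13 1·26  f→[26+13+2+1]=42
q^27  k|27↦f(k): 27:27 9:9 3:3 1:1  a_27=40
n=28: 1·28 2·14 4·7 7·4 14·2 28·1  f→[1+2+4+7+14+28]=56
d|29:{29,1}  Σf=29+1=30

36, 24, 60, 31, 42, 40, 56, 30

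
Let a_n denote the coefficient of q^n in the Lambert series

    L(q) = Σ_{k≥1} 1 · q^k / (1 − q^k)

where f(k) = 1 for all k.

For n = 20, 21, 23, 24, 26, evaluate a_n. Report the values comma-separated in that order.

6, 4, 2, 8, 4

n=20: 1·20 2·10 4·5 5·4 10·2 20·1  f→[1+1+1+1+1+1]=6
d|21:{21,7,3,1}  Σf=1+1+1+1=4
d|23:{23,1}  Σf=1+1=2
n=24: 1·24 2·12 3·8 4·6 6·4 8·3 12·2 24·1  f→[1+1+1+1+1+1+1+1]=8
n=26: 26·1 13·2 2·13 1·26  f→[1+1+1+1]=4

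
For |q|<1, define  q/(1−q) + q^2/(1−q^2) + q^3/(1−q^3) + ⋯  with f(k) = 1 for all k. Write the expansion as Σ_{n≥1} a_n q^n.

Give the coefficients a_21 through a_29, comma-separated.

4, 4, 2, 8, 3, 4, 4, 6, 2

q^21  k|21↦f(k): 1:1 3:1 7:1 21:1  a_21=4
n=22: 1·22 2·11 11·2 22·1  f→[1+1+1+1]=4
q^23  k|23↦f(k): 1:1 23:1  a_23=2
q^24  k|24↦f(k): 24:1 12:1 8:1 6:1 4:1 3:1 2:1 1:1  a_24=8
d|25:{25,5,1}  Σf=1+1+1=3
d|26:{26,13,2,1}  Σf=1+1+1+1=4
d|27:{27,9,3,1}  Σf=1+1+1+1=4
d|28:{28,14,7,4,2,1}  Σf=1+1+1+1+1+1=6
d|29:{1,29}  Σf=1+1=2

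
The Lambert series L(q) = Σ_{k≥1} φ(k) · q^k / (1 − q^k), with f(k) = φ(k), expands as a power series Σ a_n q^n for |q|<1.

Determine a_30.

q^30  k|30↦φ(k): 30:8 15:8 10:4 6:2 5:4 3:2 2:1 1:1  a_30=30

a_30 = 30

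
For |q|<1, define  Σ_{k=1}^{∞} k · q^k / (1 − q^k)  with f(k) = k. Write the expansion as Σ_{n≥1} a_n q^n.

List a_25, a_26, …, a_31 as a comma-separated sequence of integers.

31, 42, 40, 56, 30, 72, 32

d|25:{25,5,1}  Σf=25+5+1=31
d|26:{1,2,13,26}  Σf=1+2+13+26=42
[q^27] f(27)=27,f(9)=9,f(3)=3,f(1)=1 ⇒ 40
q^28  k|28↦f(k): 1:1 2:2 4:4 7:7 14:14 28:28  a_28=56
q^29  k|29↦f(k): 29:29 1:1  a_29=30
q^30  k|30↦f(k): 30:30 15:15 10:10 6:6 5:5 3:3 2:2 1:1  a_30=72
q^31  k|31↦f(k): 1:1 31:31  a_31=32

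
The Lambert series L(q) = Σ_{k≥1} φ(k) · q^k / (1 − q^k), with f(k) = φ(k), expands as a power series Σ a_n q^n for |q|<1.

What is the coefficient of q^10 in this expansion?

q^10  k|10↦φ(k): 10:4 5:4 2:1 1:1  a_10=10

a_10 = 10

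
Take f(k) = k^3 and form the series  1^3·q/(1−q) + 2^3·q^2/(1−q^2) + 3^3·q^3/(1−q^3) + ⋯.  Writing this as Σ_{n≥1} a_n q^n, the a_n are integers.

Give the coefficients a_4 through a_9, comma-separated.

q^4  k|4↦f(k): 4:64 2:8 1:1  a_4=73
[q^5] f(5)=125,f(1)=1 ⇒ 126
d|6:{6,3,2,1}  Σf=216+27+8+1=252
n=7: 7·1 1·7  f→[343+1]=344
[q^8] f(1)=1,f(2)=8,f(4)=64,f(8)=512 ⇒ 585
n=9: 9·1 3·3 1·9  f→[729+27+1]=757

73, 126, 252, 344, 585, 757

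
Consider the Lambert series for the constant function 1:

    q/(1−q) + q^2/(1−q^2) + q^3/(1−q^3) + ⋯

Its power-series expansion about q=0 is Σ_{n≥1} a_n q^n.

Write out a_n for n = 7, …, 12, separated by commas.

[q^7] f(7)=1,f(1)=1 ⇒ 2
[q^8] f(8)=1,f(4)=1,f(2)=1,f(1)=1 ⇒ 4
q^9  k|9↦f(k): 1:1 3:1 9:1  a_9=3
q^10  k|10↦f(k): 1:1 2:1 5:1 10:1  a_10=4
[q^11] f(1)=1,f(11)=1 ⇒ 2
[q^12] f(12)=1,f(6)=1,f(4)=1,f(3)=1,f(2)=1,f(1)=1 ⇒ 6

2, 4, 3, 4, 2, 6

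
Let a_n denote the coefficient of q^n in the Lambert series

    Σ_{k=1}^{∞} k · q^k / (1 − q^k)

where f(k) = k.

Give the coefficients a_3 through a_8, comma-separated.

4, 7, 6, 12, 8, 15

q^3  k|3↦f(k): 1:1 3:3  a_3=4
[q^4] f(1)=1,f(2)=2,f(4)=4 ⇒ 7
[q^5] f(5)=5,f(1)=1 ⇒ 6
d|6:{6,3,2,1}  Σf=6+3+2+1=12
q^7  k|7↦f(k): 7:7 1:1  a_7=8
q^8  k|8↦f(k): 1:1 2:2 4:4 8:8  a_8=15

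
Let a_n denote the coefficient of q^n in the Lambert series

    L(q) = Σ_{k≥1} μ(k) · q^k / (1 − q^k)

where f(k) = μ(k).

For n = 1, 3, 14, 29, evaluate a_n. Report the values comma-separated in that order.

1, 0, 0, 0

d|1:{1}  Σμ=1=1
[q^3] μ(3)=-1,μ(1)=1 ⇒ 0
n=14: 1·14 2·7 7·2 14·1  μ→[1+(-1)+(-1)+1]=0
d|29:{1,29}  Σμ=1+(-1)=0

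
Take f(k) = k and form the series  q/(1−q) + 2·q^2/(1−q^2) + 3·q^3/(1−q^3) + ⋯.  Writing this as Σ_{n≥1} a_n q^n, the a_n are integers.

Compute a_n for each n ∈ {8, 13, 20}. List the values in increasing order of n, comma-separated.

[q^8] f(8)=8,f(4)=4,f(2)=2,f(1)=1 ⇒ 15
q^13  k|13↦f(k): 13:13 1:1  a_13=14
[q^20] f(1)=1,f(2)=2,f(4)=4,f(5)=5,f(10)=10,f(20)=20 ⇒ 42

15, 14, 42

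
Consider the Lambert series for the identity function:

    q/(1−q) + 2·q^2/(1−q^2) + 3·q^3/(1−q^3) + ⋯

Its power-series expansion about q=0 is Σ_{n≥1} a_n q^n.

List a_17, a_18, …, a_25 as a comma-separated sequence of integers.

n=17: 17·1 1·17  f→[17+1]=18
n=18: 1·18 2·9 3·6 6·3 9·2 18·1  f→[1+2+3+6+9+18]=39
d|19:{1,19}  Σf=1+19=20
d|20:{20,10,5,4,2,1}  Σf=20+10+5+4+2+1=42
d|21:{21,7,3,1}  Σf=21+7+3+1=32
[q^22] f(1)=1,f(2)=2,f(11)=11,f(22)=22 ⇒ 36
q^23  k|23↦f(k): 23:23 1:1  a_23=24
n=24: 1·24 2·12 3·8 4·6 6·4 8·3 12·2 24·1  f→[1+2+3+4+6+8+12+24]=60
n=25: 1·25 5·5 25·1  f→[1+5+25]=31

18, 39, 20, 42, 32, 36, 24, 60, 31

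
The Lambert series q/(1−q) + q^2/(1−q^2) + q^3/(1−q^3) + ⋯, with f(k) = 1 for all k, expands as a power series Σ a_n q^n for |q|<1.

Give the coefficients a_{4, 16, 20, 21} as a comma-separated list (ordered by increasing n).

3, 5, 6, 4

d|4:{1,2,4}  Σf=1+1+1=3
n=16: 1·16 2·8 4·4 8·2 16·1  f→[1+1+1+1+1]=5
q^20  k|20↦f(k): 1:1 2:1 4:1 5:1 10:1 20:1  a_20=6
d|21:{21,7,3,1}  Σf=1+1+1+1=4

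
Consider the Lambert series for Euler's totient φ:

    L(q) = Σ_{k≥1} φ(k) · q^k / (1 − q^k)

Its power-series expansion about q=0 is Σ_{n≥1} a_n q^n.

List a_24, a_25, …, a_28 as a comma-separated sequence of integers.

q^24  k|24↦φ(k): 24:8 12:4 8:4 6:2 4:2 3:2 2:1 1:1  a_24=24
d|25:{1,5,25}  Σφ=1+4+20=25
q^26  k|26↦φ(k): 26:12 13:12 2:1 1:1  a_26=26
[q^27] φ(1)=1,φ(3)=2,φ(9)=6,φ(27)=18 ⇒ 27
n=28: 28·1 14·2 7·4 4·7 2·14 1·28  φ→[12+6+6+2+1+1]=28

24, 25, 26, 27, 28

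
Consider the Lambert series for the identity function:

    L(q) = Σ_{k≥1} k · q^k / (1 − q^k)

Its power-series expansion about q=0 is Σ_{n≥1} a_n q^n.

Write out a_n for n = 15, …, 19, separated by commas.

24, 31, 18, 39, 20

d|15:{1,3,5,15}  Σf=1+3+5+15=24
q^16  k|16↦f(k): 1:1 2:2 4:4 8:8 16:16  a_16=31
d|17:{17,1}  Σf=17+1=18
[q^18] f(18)=18,f(9)=9,f(6)=6,f(3)=3,f(2)=2,f(1)=1 ⇒ 39
q^19  k|19↦f(k): 19:19 1:1  a_19=20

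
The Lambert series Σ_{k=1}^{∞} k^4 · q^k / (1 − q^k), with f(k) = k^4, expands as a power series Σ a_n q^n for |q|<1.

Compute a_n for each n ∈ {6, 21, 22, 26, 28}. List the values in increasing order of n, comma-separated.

1394, 196964, 248914, 485554, 655746

q^6  k|6↦f(k): 1:1 2:16 3:81 6:1296  a_6=1394
n=21: 1·21 3·7 7·3 21·1  f→[1+81+2401+194481]=196964
q^22  k|22↦f(k): 22:234256 11:14641 2:16 1:1  a_22=248914
d|26:{26,13,2,1}  Σf=456976+28561+16+1=485554
[q^28] f(28)=614656,f(14)=38416,f(7)=2401,f(4)=256,f(2)=16,f(1)=1 ⇒ 655746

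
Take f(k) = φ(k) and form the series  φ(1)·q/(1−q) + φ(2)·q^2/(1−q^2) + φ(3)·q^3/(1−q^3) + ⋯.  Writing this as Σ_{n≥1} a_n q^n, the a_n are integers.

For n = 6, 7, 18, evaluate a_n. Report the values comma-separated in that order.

d|6:{6,3,2,1}  Σφ=2+2+1+1=6
q^7  k|7↦φ(k): 1:1 7:6  a_7=7
d|18:{1,2,3,6,9,18}  Σφ=1+1+2+2+6+6=18

6, 7, 18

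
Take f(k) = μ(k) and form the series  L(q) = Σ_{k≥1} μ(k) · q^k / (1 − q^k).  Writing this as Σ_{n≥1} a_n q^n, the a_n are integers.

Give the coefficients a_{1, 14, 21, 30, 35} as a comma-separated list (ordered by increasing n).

n=1: 1·1  μ→[1]=1
d|14:{14,7,2,1}  Σμ=1+(-1)+(-1)+1=0
n=21: 1·21 3·7 7·3 21·1  μ→[1+(-1)+(-1)+1]=0
q^30  k|30↦μ(k): 1:1 2:-1 3:-1 5:-1 6:1 10:1 15:1 30:-1  a_30=0
d|35:{35,7,5,1}  Σμ=1+(-1)+(-1)+1=0

1, 0, 0, 0, 0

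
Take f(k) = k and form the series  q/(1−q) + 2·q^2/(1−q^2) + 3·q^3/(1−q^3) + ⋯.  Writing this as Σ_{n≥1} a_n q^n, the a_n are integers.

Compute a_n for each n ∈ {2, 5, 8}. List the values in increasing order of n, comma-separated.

d|2:{2,1}  Σf=2+1=3
[q^5] f(1)=1,f(5)=5 ⇒ 6
[q^8] f(8)=8,f(4)=4,f(2)=2,f(1)=1 ⇒ 15

3, 6, 15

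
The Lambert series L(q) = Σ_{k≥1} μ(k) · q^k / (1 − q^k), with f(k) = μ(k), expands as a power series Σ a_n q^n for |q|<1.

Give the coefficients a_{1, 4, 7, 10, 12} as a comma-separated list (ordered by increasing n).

d|1:{1}  Σμ=1=1
q^4  k|4↦μ(k): 4:0 2:-1 1:1  a_4=0
q^7  k|7↦μ(k): 1:1 7:-1  a_7=0
q^10  k|10↦μ(k): 10:1 5:-1 2:-1 1:1  a_10=0
d|12:{12,6,4,3,2,1}  Σμ=0+1+0+(-1)+(-1)+1=0

1, 0, 0, 0, 0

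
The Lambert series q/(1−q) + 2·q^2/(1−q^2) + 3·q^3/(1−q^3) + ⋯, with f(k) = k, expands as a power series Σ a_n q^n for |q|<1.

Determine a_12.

d|12:{1,2,3,4,6,12}  Σf=1+2+3+4+6+12=28

a_12 = 28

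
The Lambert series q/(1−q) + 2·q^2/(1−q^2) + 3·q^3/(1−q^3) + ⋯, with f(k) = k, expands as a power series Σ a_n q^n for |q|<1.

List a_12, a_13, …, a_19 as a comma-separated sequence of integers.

28, 14, 24, 24, 31, 18, 39, 20

d|12:{1,2,3,4,6,12}  Σf=1+2+3+4+6+12=28
n=13: 13·1 1·13  f→[13+1]=14
[q^14] f(14)=14,f(7)=7,f(2)=2,f(1)=1 ⇒ 24
q^15  k|15↦f(k): 1:1 3:3 5:5 15:15  a_15=24
q^16  k|16↦f(k): 16:16 8:8 4:4 2:2 1:1  a_16=31
[q^17] f(1)=1,f(17)=17 ⇒ 18
d|18:{1,2,3,6,9,18}  Σf=1+2+3+6+9+18=39
d|19:{19,1}  Σf=19+1=20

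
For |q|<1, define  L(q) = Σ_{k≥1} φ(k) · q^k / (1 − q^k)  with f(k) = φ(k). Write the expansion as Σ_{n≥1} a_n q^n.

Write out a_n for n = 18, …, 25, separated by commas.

d|18:{18,9,6,3,2,1}  Σφ=6+6+2+2+1+1=18
n=19: 19·1 1·19  φ→[18+1]=19
n=20: 1·20 2·10 4·5 5·4 10·2 20·1  φ→[1+1+2+4+4+8]=20
n=21: 21·1 7·3 3·7 1·21  φ→[12+6+2+1]=21
n=22: 22·1 11·2 2·11 1·22  φ→[10+10+1+1]=22
[q^23] φ(23)=22,φ(1)=1 ⇒ 23
q^24  k|24↦φ(k): 24:8 12:4 8:4 6:2 4:2 3:2 2:1 1:1  a_24=24
q^25  k|25↦φ(k): 25:20 5:4 1:1  a_25=25

18, 19, 20, 21, 22, 23, 24, 25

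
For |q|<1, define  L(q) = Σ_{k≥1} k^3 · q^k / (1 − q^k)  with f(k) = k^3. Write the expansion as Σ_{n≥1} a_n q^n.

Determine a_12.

[q^12] f(12)=1728,f(6)=216,f(4)=64,f(3)=27,f(2)=8,f(1)=1 ⇒ 2044

a_12 = 2044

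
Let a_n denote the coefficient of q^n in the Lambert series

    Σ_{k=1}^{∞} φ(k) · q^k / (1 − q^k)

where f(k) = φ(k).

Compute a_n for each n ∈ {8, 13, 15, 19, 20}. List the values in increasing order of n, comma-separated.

[q^8] φ(1)=1,φ(2)=1,φ(4)=2,φ(8)=4 ⇒ 8
[q^13] φ(13)=12,φ(1)=1 ⇒ 13
[q^15] φ(15)=8,φ(5)=4,φ(3)=2,φ(1)=1 ⇒ 15
q^19  k|19↦φ(k): 1:1 19:18  a_19=19
n=20: 20·1 10·2 5·4 4·5 2·10 1·20  φ→[8+4+4+2+1+1]=20

8, 13, 15, 19, 20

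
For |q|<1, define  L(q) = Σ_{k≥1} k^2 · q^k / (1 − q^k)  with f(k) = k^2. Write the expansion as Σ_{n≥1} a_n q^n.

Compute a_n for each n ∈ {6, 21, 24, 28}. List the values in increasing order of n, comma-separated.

50, 500, 850, 1050

[q^6] f(6)=36,f(3)=9,f(2)=4,f(1)=1 ⇒ 50
n=21: 1·21 3·7 7·3 21·1  f→[1+9+49+441]=500
q^24  k|24↦f(k): 1:1 2:4 3:9 4:16 6:36 8:64 12:144 24:576  a_24=850
[q^28] f(1)=1,f(2)=4,f(4)=16,f(7)=49,f(14)=196,f(28)=784 ⇒ 1050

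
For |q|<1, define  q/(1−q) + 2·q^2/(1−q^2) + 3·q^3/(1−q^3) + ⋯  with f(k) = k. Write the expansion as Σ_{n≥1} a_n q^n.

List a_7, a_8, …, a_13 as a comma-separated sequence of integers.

8, 15, 13, 18, 12, 28, 14

d|7:{1,7}  Σf=1+7=8
[q^8] f(1)=1,f(2)=2,f(4)=4,f(8)=8 ⇒ 15
q^9  k|9↦f(k): 1:1 3:3 9:9  a_9=13
[q^10] f(10)=10,f(5)=5,f(2)=2,f(1)=1 ⇒ 18
n=11: 1·11 11·1  f→[1+11]=12
q^12  k|12↦f(k): 12:12 6:6 4:4 3:3 2:2 1:1  a_12=28
d|13:{13,1}  Σf=13+1=14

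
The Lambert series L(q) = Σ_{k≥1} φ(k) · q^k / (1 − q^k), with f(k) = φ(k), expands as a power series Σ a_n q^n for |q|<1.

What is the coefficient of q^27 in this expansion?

[q^27] φ(1)=1,φ(3)=2,φ(9)=6,φ(27)=18 ⇒ 27

a_27 = 27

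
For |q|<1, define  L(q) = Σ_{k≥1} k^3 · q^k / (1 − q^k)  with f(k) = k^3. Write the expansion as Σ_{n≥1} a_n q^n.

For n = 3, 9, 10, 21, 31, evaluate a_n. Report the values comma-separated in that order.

n=3: 3·1 1·3  f→[27+1]=28
d|9:{9,3,1}  Σf=729+27+1=757
n=10: 10·1 5·2 2·5 1·10  f→[1000+125+8+1]=1134
d|21:{1,3,7,21}  Σf=1+27+343+9261=9632
[q^31] f(1)=1,f(31)=29791 ⇒ 29792

28, 757, 1134, 9632, 29792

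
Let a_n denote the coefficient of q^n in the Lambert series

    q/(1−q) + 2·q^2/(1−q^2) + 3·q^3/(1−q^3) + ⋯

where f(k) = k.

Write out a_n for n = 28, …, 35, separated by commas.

d|28:{1,2,4,7,14,28}  Σf=1+2+4+7+14+28=56
q^29  k|29↦f(k): 29:29 1:1  a_29=30
q^30  k|30↦f(k): 1:1 2:2 3:3 5:5 6:6 10:10 15:15 30:30  a_30=72
q^31  k|31↦f(k): 31:31 1:1  a_31=32
d|32:{32,16,8,4,2,1}  Σf=32+16+8+4+2+1=63
q^33  k|33↦f(k): 33:33 11:11 3:3 1:1  a_33=48
n=34: 1·34 2·17 17·2 34·1  f→[1+2+17+34]=54
n=35: 35·1 7·5 5·7 1·35  f→[35+7+5+1]=48

56, 30, 72, 32, 63, 48, 54, 48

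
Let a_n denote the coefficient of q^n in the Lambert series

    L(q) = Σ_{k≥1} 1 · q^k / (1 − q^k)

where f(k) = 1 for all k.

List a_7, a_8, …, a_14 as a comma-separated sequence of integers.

2, 4, 3, 4, 2, 6, 2, 4

n=7: 7·1 1·7  f→[1+1]=2
n=8: 1·8 2·4 4·2 8·1  f→[1+1+1+1]=4
d|9:{9,3,1}  Σf=1+1+1=3
q^10  k|10↦f(k): 10:1 5:1 2:1 1:1  a_10=4
d|11:{11,1}  Σf=1+1=2
d|12:{1,2,3,4,6,12}  Σf=1+1+1+1+1+1=6
[q^13] f(13)=1,f(1)=1 ⇒ 2
n=14: 14·1 7·2 2·7 1·14  f→[1+1+1+1]=4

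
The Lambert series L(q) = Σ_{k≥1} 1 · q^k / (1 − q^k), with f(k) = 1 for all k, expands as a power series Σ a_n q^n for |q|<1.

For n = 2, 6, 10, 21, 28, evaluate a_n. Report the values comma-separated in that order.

q^2  k|2↦f(k): 2:1 1:1  a_2=2
d|6:{6,3,2,1}  Σf=1+1+1+1=4
[q^10] f(1)=1,f(2)=1,f(5)=1,f(10)=1 ⇒ 4
d|21:{21,7,3,1}  Σf=1+1+1+1=4
[q^28] f(28)=1,f(14)=1,f(7)=1,f(4)=1,f(2)=1,f(1)=1 ⇒ 6

2, 4, 4, 4, 6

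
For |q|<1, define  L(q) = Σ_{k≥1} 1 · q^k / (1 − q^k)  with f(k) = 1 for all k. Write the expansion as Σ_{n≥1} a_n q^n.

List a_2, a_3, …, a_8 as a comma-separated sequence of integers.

2, 2, 3, 2, 4, 2, 4

[q^2] f(2)=1,f(1)=1 ⇒ 2
n=3: 3·1 1·3  f→[1+1]=2
q^4  k|4↦f(k): 4:1 2:1 1:1  a_4=3
d|5:{5,1}  Σf=1+1=2
[q^6] f(1)=1,f(2)=1,f(3)=1,f(6)=1 ⇒ 4
d|7:{7,1}  Σf=1+1=2
q^8  k|8↦f(k): 8:1 4:1 2:1 1:1  a_8=4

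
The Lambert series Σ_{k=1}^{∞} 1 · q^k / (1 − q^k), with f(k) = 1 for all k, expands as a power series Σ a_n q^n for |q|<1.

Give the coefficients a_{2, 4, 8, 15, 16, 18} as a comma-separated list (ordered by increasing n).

2, 3, 4, 4, 5, 6

q^2  k|2↦f(k): 2:1 1:1  a_2=2
[q^4] f(4)=1,f(2)=1,f(1)=1 ⇒ 3
[q^8] f(8)=1,f(4)=1,f(2)=1,f(1)=1 ⇒ 4
[q^15] f(15)=1,f(5)=1,f(3)=1,f(1)=1 ⇒ 4
q^16  k|16↦f(k): 1:1 2:1 4:1 8:1 16:1  a_16=5
n=18: 18·1 9·2 6·3 3·6 2·9 1·18  f→[1+1+1+1+1+1]=6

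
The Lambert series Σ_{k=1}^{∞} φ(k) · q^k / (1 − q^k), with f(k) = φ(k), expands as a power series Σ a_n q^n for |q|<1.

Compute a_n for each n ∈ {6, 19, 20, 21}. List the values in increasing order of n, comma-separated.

[q^6] φ(1)=1,φ(2)=1,φ(3)=2,φ(6)=2 ⇒ 6
q^19  k|19↦φ(k): 1:1 19:18  a_19=19
d|20:{1,2,4,5,10,20}  Σφ=1+1+2+4+4+8=20
q^21  k|21↦φ(k): 1:1 3:2 7:6 21:12  a_21=21

6, 19, 20, 21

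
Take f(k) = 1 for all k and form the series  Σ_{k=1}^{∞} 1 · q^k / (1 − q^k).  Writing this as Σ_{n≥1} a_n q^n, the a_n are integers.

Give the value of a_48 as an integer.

q^48  k|48↦f(k): 1:1 2:1 3:1 4:1 6:1 8:1 12:1 16:1 24:1 48:1  a_48=10

a_48 = 10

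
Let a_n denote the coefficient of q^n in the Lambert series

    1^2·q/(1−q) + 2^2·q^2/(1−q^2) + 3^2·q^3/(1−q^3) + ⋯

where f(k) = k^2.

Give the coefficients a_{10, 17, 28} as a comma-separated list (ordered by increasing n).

q^10  k|10↦f(k): 10:100 5:25 2:4 1:1  a_10=130
q^17  k|17↦f(k): 17:289 1:1  a_17=290
q^28  k|28↦f(k): 1:1 2:4 4:16 7:49 14:196 28:784  a_28=1050

130, 290, 1050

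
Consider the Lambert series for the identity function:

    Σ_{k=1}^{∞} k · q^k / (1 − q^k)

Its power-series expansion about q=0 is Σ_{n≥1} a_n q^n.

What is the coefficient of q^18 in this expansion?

a_18 = 39

d|18:{1,2,3,6,9,18}  Σf=1+2+3+6+9+18=39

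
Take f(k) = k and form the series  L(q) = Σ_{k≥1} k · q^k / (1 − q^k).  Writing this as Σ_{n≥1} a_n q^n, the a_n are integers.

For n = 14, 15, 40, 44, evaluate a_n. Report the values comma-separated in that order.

d|14:{1,2,7,14}  Σf=1+2+7+14=24
d|15:{1,3,5,15}  Σf=1+3+5+15=24
q^40  k|40↦f(k): 40:40 20:20 10:10 8:8 5:5 4:4 2:2 1:1  a_40=90
[q^44] f(44)=44,f(22)=22,f(11)=11,f(4)=4,f(2)=2,f(1)=1 ⇒ 84

24, 24, 90, 84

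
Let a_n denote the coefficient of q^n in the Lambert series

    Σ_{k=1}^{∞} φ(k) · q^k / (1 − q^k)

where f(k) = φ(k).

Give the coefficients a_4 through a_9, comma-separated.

q^4  k|4↦φ(k): 1:1 2:1 4:2  a_4=4
[q^5] φ(5)=4,φ(1)=1 ⇒ 5
q^6  k|6↦φ(k): 6:2 3:2 2:1 1:1  a_6=6
[q^7] φ(7)=6,φ(1)=1 ⇒ 7
n=8: 1·8 2·4 4·2 8·1  φ→[1+1+2+4]=8
n=9: 1·9 3·3 9·1  φ→[1+2+6]=9

4, 5, 6, 7, 8, 9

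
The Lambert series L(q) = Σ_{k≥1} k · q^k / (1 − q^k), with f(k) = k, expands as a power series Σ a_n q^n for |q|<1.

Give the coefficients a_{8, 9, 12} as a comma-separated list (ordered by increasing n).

d|8:{8,4,2,1}  Σf=8+4+2+1=15
q^9  k|9↦f(k): 9:9 3:3 1:1  a_9=13
n=12: 1·12 2·6 3·4 4·3 6·2 12·1  f→[1+2+3+4+6+12]=28

15, 13, 28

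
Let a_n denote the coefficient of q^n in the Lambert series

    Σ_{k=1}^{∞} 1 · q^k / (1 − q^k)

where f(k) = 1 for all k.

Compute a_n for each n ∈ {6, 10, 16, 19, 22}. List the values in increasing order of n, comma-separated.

[q^6] f(1)=1,f(2)=1,f(3)=1,f(6)=1 ⇒ 4
q^10  k|10↦f(k): 1:1 2:1 5:1 10:1  a_10=4
n=16: 1·16 2·8 4·4 8·2 16·1  f→[1+1+1+1+1]=5
d|19:{19,1}  Σf=1+1=2
n=22: 22·1 11·2 2·11 1·22  f→[1+1+1+1]=4

4, 4, 5, 2, 4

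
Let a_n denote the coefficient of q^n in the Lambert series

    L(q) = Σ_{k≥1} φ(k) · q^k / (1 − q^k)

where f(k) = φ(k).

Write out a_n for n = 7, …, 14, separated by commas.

q^7  k|7↦φ(k): 7:6 1:1  a_7=7
[q^8] φ(1)=1,φ(2)=1,φ(4)=2,φ(8)=4 ⇒ 8
q^9  k|9↦φ(k): 1:1 3:2 9:6  a_9=9
[q^10] φ(1)=1,φ(2)=1,φ(5)=4,φ(10)=4 ⇒ 10
n=11: 11·1 1·11  φ→[10+1]=11
[q^12] φ(1)=1,φ(2)=1,φ(3)=2,φ(4)=2,φ(6)=2,φ(12)=4 ⇒ 12
[q^13] φ(1)=1,φ(13)=12 ⇒ 13
n=14: 1·14 2·7 7·2 14·1  φ→[1+1+6+6]=14

7, 8, 9, 10, 11, 12, 13, 14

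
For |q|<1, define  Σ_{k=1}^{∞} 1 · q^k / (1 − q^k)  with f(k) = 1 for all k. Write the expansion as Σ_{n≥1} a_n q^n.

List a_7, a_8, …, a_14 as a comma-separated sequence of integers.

n=7: 1·7 7·1  f→[1+1]=2
q^8  k|8↦f(k): 8:1 4:1 2:1 1:1  a_8=4
q^9  k|9↦f(k): 1:1 3:1 9:1  a_9=3
q^10  k|10↦f(k): 10:1 5:1 2:1 1:1  a_10=4
q^11  k|11↦f(k): 1:1 11:1  a_11=2
d|12:{1,2,3,4,6,12}  Σf=1+1+1+1+1+1=6
[q^13] f(13)=1,f(1)=1 ⇒ 2
n=14: 1·14 2·7 7·2 14·1  f→[1+1+1+1]=4

2, 4, 3, 4, 2, 6, 2, 4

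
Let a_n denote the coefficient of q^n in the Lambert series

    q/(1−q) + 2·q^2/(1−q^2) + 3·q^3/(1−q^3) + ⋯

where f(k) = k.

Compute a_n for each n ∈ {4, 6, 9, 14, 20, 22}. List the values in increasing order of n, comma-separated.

d|4:{1,2,4}  Σf=1+2+4=7
n=6: 1·6 2·3 3·2 6·1  f→[1+2+3+6]=12
d|9:{1,3,9}  Σf=1+3+9=13
n=14: 14·1 7·2 2·7 1·14  f→[14+7+2+1]=24
d|20:{20,10,5,4,2,1}  Σf=20+10+5+4+2+1=42
d|22:{1,2,11,22}  Σf=1+2+11+22=36

7, 12, 13, 24, 42, 36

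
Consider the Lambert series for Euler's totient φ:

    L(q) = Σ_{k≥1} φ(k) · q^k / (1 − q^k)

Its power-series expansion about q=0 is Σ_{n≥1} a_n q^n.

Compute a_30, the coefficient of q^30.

d|30:{1,2,3,5,6,10,15,30}  Σφ=1+1+2+4+2+4+8+8=30

a_30 = 30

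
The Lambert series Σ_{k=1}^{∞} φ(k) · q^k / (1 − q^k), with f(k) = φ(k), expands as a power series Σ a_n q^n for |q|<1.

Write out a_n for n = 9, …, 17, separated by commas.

n=9: 9·1 3·3 1·9  φ→[6+2+1]=9
d|10:{10,5,2,1}  Σφ=4+4+1+1=10
[q^11] φ(11)=10,φ(1)=1 ⇒ 11
n=12: 1·12 2·6 3·4 4·3 6·2 12·1  φ→[1+1+2+2+2+4]=12
[q^13] φ(13)=12,φ(1)=1 ⇒ 13
q^14  k|14↦φ(k): 14:6 7:6 2:1 1:1  a_14=14
[q^15] φ(1)=1,φ(3)=2,φ(5)=4,φ(15)=8 ⇒ 15
[q^16] φ(1)=1,φ(2)=1,φ(4)=2,φ(8)=4,φ(16)=8 ⇒ 16
d|17:{1,17}  Σφ=1+16=17

9, 10, 11, 12, 13, 14, 15, 16, 17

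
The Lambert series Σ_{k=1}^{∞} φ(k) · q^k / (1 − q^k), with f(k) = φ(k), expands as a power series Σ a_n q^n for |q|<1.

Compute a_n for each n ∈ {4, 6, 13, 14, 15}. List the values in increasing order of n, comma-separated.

[q^4] φ(4)=2,φ(2)=1,φ(1)=1 ⇒ 4
q^6  k|6↦φ(k): 1:1 2:1 3:2 6:2  a_6=6
q^13  k|13↦φ(k): 1:1 13:12  a_13=13
d|14:{14,7,2,1}  Σφ=6+6+1+1=14
d|15:{15,5,3,1}  Σφ=8+4+2+1=15

4, 6, 13, 14, 15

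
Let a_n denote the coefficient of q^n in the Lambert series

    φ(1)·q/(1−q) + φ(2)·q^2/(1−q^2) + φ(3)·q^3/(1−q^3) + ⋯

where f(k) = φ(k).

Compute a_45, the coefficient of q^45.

q^45  k|45↦φ(k): 45:24 15:8 9:6 5:4 3:2 1:1  a_45=45

a_45 = 45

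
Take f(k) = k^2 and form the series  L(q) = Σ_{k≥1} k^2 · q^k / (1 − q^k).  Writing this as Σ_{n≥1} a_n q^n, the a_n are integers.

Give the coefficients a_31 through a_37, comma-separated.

d|31:{31,1}  Σf=961+1=962
[q^32] f(32)=1024,f(16)=256,f(8)=64,f(4)=16,f(2)=4,f(1)=1 ⇒ 1365
n=33: 1·33 3·11 11·3 33·1  f→[1+9+121+1089]=1220
d|34:{1,2,17,34}  Σf=1+4+289+1156=1450
[q^35] f(1)=1,f(5)=25,f(7)=49,f(35)=1225 ⇒ 1300
n=36: 1·36 2·18 3·12 4·9 6·6 9·4 12·3 18·2 36·1  f→[1+4+9+16+36+81+144+324+1296]=1911
[q^37] f(1)=1,f(37)=1369 ⇒ 1370

962, 1365, 1220, 1450, 1300, 1911, 1370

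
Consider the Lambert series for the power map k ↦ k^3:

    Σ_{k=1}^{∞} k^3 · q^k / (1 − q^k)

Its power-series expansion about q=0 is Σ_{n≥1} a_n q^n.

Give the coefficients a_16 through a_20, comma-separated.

q^16  k|16↦f(k): 1:1 2:8 4:64 8:512 16:4096  a_16=4681
d|17:{1,17}  Σf=1+4913=4914
n=18: 1·18 2·9 3·6 6·3 9·2 18·1  f→[1+8+27+216+729+5832]=6813
[q^19] f(19)=6859,f(1)=1 ⇒ 6860
d|20:{1,2,4,5,10,20}  Σf=1+8+64+125+1000+8000=9198

4681, 4914, 6813, 6860, 9198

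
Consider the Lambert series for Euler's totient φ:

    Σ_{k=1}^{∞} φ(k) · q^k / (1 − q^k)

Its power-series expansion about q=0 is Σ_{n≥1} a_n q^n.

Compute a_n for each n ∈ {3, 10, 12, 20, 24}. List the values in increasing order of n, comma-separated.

q^3  k|3↦φ(k): 1:1 3:2  a_3=3
q^10  k|10↦φ(k): 10:4 5:4 2:1 1:1  a_10=10
n=12: 12·1 6·2 4·3 3·4 2·6 1·12  φ→[4+2+2+2+1+1]=12
q^20  k|20↦φ(k): 20:8 10:4 5:4 4:2 2:1 1:1  a_20=20
[q^24] φ(1)=1,φ(2)=1,φ(3)=2,φ(4)=2,φ(6)=2,φ(8)=4,φ(12)=4,φ(24)=8 ⇒ 24

3, 10, 12, 20, 24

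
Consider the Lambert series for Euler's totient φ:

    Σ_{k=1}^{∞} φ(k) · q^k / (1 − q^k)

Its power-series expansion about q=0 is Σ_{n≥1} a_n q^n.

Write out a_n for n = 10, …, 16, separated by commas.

d|10:{1,2,5,10}  Σφ=1+1+4+4=10
d|11:{11,1}  Σφ=10+1=11
[q^12] φ(12)=4,φ(6)=2,φ(4)=2,φ(3)=2,φ(2)=1,φ(1)=1 ⇒ 12
n=13: 1·13 13·1  φ→[1+12]=13
q^14  k|14↦φ(k): 1:1 2:1 7:6 14:6  a_14=14
n=15: 15·1 5·3 3·5 1·15  φ→[8+4+2+1]=15
n=16: 16·1 8·2 4·4 2·8 1·16  φ→[8+4+2+1+1]=16

10, 11, 12, 13, 14, 15, 16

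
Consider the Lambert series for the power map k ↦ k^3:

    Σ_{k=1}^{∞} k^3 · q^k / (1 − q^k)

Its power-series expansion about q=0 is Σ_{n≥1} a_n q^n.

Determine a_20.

d|20:{20,10,5,4,2,1}  Σf=8000+1000+125+64+8+1=9198

a_20 = 9198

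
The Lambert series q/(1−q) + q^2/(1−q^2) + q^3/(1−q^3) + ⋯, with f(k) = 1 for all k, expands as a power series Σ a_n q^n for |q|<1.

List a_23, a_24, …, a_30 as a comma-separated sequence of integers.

2, 8, 3, 4, 4, 6, 2, 8

q^23  k|23↦f(k): 23:1 1:1  a_23=2
n=24: 1·24 2·12 3·8 4·6 6·4 8·3 12·2 24·1  f→[1+1+1+1+1+1+1+1]=8
d|25:{1,5,25}  Σf=1+1+1=3
n=26: 26·1 13·2 2·13 1·26  f→[1+1+1+1]=4
q^27  k|27↦f(k): 27:1 9:1 3:1 1:1  a_27=4
d|28:{1,2,4,7,14,28}  Σf=1+1+1+1+1+1=6
n=29: 1·29 29·1  f→[1+1]=2
[q^30] f(1)=1,f(2)=1,f(3)=1,f(5)=1,f(6)=1,f(10)=1,f(15)=1,f(30)=1 ⇒ 8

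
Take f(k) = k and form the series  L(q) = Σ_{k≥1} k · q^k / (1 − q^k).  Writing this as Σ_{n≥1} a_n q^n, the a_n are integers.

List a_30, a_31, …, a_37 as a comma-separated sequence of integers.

72, 32, 63, 48, 54, 48, 91, 38

n=30: 30·1 15·2 10·3 6·5 5·6 3·10 2·15 1·30  f→[30+15+10+6+5+3+2+1]=72
[q^31] f(1)=1,f(31)=31 ⇒ 32
[q^32] f(32)=32,f(16)=16,f(8)=8,f(4)=4,f(2)=2,f(1)=1 ⇒ 63
q^33  k|33↦f(k): 33:33 11:11 3:3 1:1  a_33=48
[q^34] f(1)=1,f(2)=2,f(17)=17,f(34)=34 ⇒ 54
d|35:{35,7,5,1}  Σf=35+7+5+1=48
d|36:{1,2,3,4,6,9,12,18,36}  Σf=1+2+3+4+6+9+12+18+36=91
q^37  k|37↦f(k): 37:37 1:1  a_37=38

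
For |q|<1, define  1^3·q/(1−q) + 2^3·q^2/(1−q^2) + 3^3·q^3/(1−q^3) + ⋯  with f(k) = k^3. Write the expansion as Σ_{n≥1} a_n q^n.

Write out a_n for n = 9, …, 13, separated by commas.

n=9: 9·1 3·3 1·9  f→[729+27+1]=757
[q^10] f(10)=1000,f(5)=125,f(2)=8,f(1)=1 ⇒ 1134
n=11: 11·1 1·11  f→[1331+1]=1332
d|12:{12,6,4,3,2,1}  Σf=1728+216+64+27+8+1=2044
[q^13] f(13)=2197,f(1)=1 ⇒ 2198

757, 1134, 1332, 2044, 2198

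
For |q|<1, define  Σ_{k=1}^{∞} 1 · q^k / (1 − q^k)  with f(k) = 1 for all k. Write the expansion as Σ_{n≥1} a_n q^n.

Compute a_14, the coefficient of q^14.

n=14: 1·14 2·7 7·2 14·1  f→[1+1+1+1]=4

a_14 = 4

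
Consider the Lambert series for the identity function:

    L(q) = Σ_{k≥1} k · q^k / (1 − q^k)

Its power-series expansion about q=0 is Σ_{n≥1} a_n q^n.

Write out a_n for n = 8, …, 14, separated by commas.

15, 13, 18, 12, 28, 14, 24

q^8  k|8↦f(k): 8:8 4:4 2:2 1:1  a_8=15
d|9:{9,3,1}  Σf=9+3+1=13
[q^10] f(10)=10,f(5)=5,f(2)=2,f(1)=1 ⇒ 18
n=11: 11·1 1·11  f→[11+1]=12
q^12  k|12↦f(k): 12:12 6:6 4:4 3:3 2:2 1:1  a_12=28
d|13:{1,13}  Σf=1+13=14
[q^14] f(1)=1,f(2)=2,f(7)=7,f(14)=14 ⇒ 24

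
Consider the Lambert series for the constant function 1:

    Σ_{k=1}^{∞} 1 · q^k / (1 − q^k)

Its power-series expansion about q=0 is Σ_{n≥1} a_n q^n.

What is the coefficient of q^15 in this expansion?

q^15  k|15↦f(k): 1:1 3:1 5:1 15:1  a_15=4

a_15 = 4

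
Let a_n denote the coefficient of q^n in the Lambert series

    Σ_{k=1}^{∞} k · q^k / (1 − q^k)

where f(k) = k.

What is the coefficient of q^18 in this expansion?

a_18 = 39

[q^18] f(1)=1,f(2)=2,f(3)=3,f(6)=6,f(9)=9,f(18)=18 ⇒ 39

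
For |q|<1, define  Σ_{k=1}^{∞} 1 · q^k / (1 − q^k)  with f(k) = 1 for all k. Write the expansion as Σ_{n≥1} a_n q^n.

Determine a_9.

a_9 = 3

q^9  k|9↦f(k): 9:1 3:1 1:1  a_9=3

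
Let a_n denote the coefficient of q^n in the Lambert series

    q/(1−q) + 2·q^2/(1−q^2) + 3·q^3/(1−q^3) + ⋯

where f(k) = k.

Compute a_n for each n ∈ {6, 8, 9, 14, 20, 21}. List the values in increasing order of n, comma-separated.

12, 15, 13, 24, 42, 32

n=6: 1·6 2·3 3·2 6·1  f→[1+2+3+6]=12
q^8  k|8↦f(k): 1:1 2:2 4:4 8:8  a_8=15
q^9  k|9↦f(k): 1:1 3:3 9:9  a_9=13
[q^14] f(1)=1,f(2)=2,f(7)=7,f(14)=14 ⇒ 24
q^20  k|20↦f(k): 1:1 2:2 4:4 5:5 10:10 20:20  a_20=42
d|21:{1,3,7,21}  Σf=1+3+7+21=32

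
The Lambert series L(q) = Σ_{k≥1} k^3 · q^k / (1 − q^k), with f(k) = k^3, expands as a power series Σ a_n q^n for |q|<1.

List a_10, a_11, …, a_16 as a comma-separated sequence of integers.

n=10: 10·1 5·2 2·5 1·10  f→[1000+125+8+1]=1134
n=11: 11·1 1·11  f→[1331+1]=1332
q^12  k|12↦f(k): 1:1 2:8 3:27 4:64 6:216 12:1728  a_12=2044
d|13:{13,1}  Σf=2197+1=2198
d|14:{1,2,7,14}  Σf=1+8+343+2744=3096
q^15  k|15↦f(k): 1:1 3:27 5:125 15:3375  a_15=3528
[q^16] f(1)=1,f(2)=8,f(4)=64,f(8)=512,f(16)=4096 ⇒ 4681

1134, 1332, 2044, 2198, 3096, 3528, 4681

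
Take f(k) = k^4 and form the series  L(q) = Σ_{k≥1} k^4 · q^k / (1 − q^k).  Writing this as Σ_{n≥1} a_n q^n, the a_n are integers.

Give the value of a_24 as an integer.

q^24  k|24↦f(k): 1:1 2:16 3:81 4:256 6:1296 8:4096 12:20736 24:331776  a_24=358258

a_24 = 358258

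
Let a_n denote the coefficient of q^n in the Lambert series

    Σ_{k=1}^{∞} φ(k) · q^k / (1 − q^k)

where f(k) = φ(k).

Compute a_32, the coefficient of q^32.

[q^32] φ(32)=16,φ(16)=8,φ(8)=4,φ(4)=2,φ(2)=1,φ(1)=1 ⇒ 32

a_32 = 32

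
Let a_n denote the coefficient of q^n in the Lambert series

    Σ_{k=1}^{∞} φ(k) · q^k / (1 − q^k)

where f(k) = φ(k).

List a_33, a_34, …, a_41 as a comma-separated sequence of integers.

n=33: 1·33 3·11 11·3 33·1  φ→[1+2+10+20]=33
q^34  k|34↦φ(k): 1:1 2:1 17:16 34:16  a_34=34
q^35  k|35↦φ(k): 35:24 7:6 5:4 1:1  a_35=35
q^36  k|36↦φ(k): 36:12 18:6 12:4 9:6 6:2 4:2 3:2 2:1 1:1  a_36=36
n=37: 1·37 37·1  φ→[1+36]=37
q^38  k|38↦φ(k): 38:18 19:18 2:1 1:1  a_38=38
d|39:{39,13,3,1}  Σφ=24+12+2+1=39
q^40  k|40↦φ(k): 1:1 2:1 4:2 5:4 8:4 10:4 20:8 40:16  a_40=40
n=41: 1·41 41·1  φ→[1+40]=41

33, 34, 35, 36, 37, 38, 39, 40, 41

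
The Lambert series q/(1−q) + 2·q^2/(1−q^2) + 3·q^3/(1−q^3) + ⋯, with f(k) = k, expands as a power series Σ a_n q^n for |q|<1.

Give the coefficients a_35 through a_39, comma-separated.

48, 91, 38, 60, 56

d|35:{35,7,5,1}  Σf=35+7+5+1=48
n=36: 1·36 2·18 3·12 4·9 6·6 9·4 12·3 18·2 36·1  f→[1+2+3+4+6+9+12+18+36]=91
n=37: 37·1 1·37  f→[37+1]=38
n=38: 38·1 19·2 2·19 1·38  f→[38+19+2+1]=60
[q^39] f(1)=1,f(3)=3,f(13)=13,f(39)=39 ⇒ 56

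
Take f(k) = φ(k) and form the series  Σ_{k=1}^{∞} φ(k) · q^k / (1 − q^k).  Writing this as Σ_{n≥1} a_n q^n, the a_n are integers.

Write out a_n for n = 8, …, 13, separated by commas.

d|8:{8,4,2,1}  Σφ=4+2+1+1=8
n=9: 1·9 3·3 9·1  φ→[1+2+6]=9
q^10  k|10↦φ(k): 10:4 5:4 2:1 1:1  a_10=10
n=11: 11·1 1·11  φ→[10+1]=11
d|12:{1,2,3,4,6,12}  Σφ=1+1+2+2+2+4=12
d|13:{1,13}  Σφ=1+12=13

8, 9, 10, 11, 12, 13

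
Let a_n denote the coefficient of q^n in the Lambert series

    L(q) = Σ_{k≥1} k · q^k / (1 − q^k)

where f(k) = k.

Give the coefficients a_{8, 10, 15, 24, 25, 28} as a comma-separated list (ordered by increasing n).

[q^8] f(8)=8,f(4)=4,f(2)=2,f(1)=1 ⇒ 15
d|10:{1,2,5,10}  Σf=1+2+5+10=18
q^15  k|15↦f(k): 15:15 5:5 3:3 1:1  a_15=24
[q^24] f(1)=1,f(2)=2,f(3)=3,f(4)=4,f(6)=6,f(8)=8,f(12)=12,f(24)=24 ⇒ 60
q^25  k|25↦f(k): 25:25 5:5 1:1  a_25=31
q^28  k|28↦f(k): 1:1 2:2 4:4 7:7 14:14 28:28  a_28=56

15, 18, 24, 60, 31, 56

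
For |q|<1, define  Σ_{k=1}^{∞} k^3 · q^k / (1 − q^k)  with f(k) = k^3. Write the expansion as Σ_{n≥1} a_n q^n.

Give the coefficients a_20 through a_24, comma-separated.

n=20: 1·20 2·10 4·5 5·4 10·2 20·1  f→[1+8+64+125+1000+8000]=9198
d|21:{21,7,3,1}  Σf=9261+343+27+1=9632
q^22  k|22↦f(k): 1:1 2:8 11:1331 22:10648  a_22=11988
d|23:{23,1}  Σf=12167+1=12168
n=24: 1·24 2·12 3·8 4·6 6·4 8·3 12·2 24·1  f→[1+8+27+64+216+512+1728+13824]=16380

9198, 9632, 11988, 12168, 16380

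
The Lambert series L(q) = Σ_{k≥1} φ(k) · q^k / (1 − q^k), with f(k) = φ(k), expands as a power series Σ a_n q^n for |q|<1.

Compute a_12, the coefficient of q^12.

[q^12] φ(12)=4,φ(6)=2,φ(4)=2,φ(3)=2,φ(2)=1,φ(1)=1 ⇒ 12

a_12 = 12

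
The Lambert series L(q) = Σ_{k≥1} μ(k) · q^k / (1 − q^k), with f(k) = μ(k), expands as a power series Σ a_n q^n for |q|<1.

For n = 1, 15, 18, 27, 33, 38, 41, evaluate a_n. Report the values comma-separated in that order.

1, 0, 0, 0, 0, 0, 0

q^1  k|1↦μ(k): 1:1  a_1=1
d|15:{15,5,3,1}  Σμ=1+(-1)+(-1)+1=0
[q^18] μ(1)=1,μ(2)=-1,μ(3)=-1,μ(6)=1,μ(9)=0,μ(18)=0 ⇒ 0
[q^27] μ(1)=1,μ(3)=-1,μ(9)=0,μ(27)=0 ⇒ 0
d|33:{1,3,11,33}  Σμ=1+(-1)+(-1)+1=0
[q^38] μ(38)=1,μ(19)=-1,μ(2)=-1,μ(1)=1 ⇒ 0
[q^41] μ(1)=1,μ(41)=-1 ⇒ 0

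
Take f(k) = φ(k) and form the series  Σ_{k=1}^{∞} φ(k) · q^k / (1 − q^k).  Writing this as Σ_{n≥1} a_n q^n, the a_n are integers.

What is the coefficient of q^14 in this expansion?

d|14:{14,7,2,1}  Σφ=6+6+1+1=14

a_14 = 14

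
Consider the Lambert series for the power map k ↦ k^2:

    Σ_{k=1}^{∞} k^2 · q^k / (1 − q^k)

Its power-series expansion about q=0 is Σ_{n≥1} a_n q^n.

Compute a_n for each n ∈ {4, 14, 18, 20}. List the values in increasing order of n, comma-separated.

21, 250, 455, 546

d|4:{4,2,1}  Σf=16+4+1=21
q^14  k|14↦f(k): 14:196 7:49 2:4 1:1  a_14=250
[q^18] f(18)=324,f(9)=81,f(6)=36,f(3)=9,f(2)=4,f(1)=1 ⇒ 455
q^20  k|20↦f(k): 1:1 2:4 4:16 5:25 10:100 20:400  a_20=546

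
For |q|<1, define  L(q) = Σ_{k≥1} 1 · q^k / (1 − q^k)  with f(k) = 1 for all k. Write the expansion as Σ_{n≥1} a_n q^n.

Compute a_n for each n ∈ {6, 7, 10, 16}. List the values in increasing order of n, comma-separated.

n=6: 6·1 3·2 2·3 1·6  f→[1+1+1+1]=4
d|7:{1,7}  Σf=1+1=2
n=10: 10·1 5·2 2·5 1·10  f→[1+1+1+1]=4
[q^16] f(16)=1,f(8)=1,f(4)=1,f(2)=1,f(1)=1 ⇒ 5

4, 2, 4, 5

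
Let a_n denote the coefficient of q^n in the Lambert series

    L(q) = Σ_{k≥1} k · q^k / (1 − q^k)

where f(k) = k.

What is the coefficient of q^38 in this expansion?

q^38  k|38↦f(k): 38:38 19:19 2:2 1:1  a_38=60

a_38 = 60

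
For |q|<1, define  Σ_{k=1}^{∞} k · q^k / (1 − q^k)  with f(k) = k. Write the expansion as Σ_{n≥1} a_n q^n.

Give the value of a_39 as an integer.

[q^39] f(39)=39,f(13)=13,f(3)=3,f(1)=1 ⇒ 56

a_39 = 56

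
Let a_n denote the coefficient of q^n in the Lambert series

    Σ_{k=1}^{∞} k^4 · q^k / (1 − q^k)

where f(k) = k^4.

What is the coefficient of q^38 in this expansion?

n=38: 1·38 2·19 19·2 38·1  f→[1+16+130321+2085136]=2215474

a_38 = 2215474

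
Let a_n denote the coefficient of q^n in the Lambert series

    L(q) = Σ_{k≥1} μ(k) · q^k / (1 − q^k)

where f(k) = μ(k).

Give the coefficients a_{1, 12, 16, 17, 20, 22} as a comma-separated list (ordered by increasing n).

1, 0, 0, 0, 0, 0

d|1:{1}  Σμ=1=1
q^12  k|12↦μ(k): 1:1 2:-1 3:-1 4:0 6:1 12:0  a_12=0
q^16  k|16↦μ(k): 1:1 2:-1 4:0 8:0 16:0  a_16=0
d|17:{1,17}  Σμ=1+(-1)=0
[q^20] μ(20)=0,μ(10)=1,μ(5)=-1,μ(4)=0,μ(2)=-1,μ(1)=1 ⇒ 0
[q^22] μ(22)=1,μ(11)=-1,μ(2)=-1,μ(1)=1 ⇒ 0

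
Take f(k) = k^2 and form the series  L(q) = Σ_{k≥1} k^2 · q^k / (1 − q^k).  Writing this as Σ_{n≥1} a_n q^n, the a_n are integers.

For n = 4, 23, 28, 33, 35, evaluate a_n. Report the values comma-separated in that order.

21, 530, 1050, 1220, 1300

[q^4] f(1)=1,f(2)=4,f(4)=16 ⇒ 21
d|23:{23,1}  Σf=529+1=530
q^28  k|28↦f(k): 28:784 14:196 7:49 4:16 2:4 1:1  a_28=1050
d|33:{33,11,3,1}  Σf=1089+121+9+1=1220
n=35: 35·1 7·5 5·7 1·35  f→[1225+49+25+1]=1300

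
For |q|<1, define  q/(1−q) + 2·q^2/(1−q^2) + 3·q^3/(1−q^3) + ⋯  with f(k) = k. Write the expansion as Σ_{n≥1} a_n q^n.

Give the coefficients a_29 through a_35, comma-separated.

30, 72, 32, 63, 48, 54, 48

n=29: 29·1 1·29  f→[29+1]=30
n=30: 1·30 2·15 3·10 5·6 6·5 10·3 15·2 30·1  f→[1+2+3+5+6+10+15+30]=72
q^31  k|31↦f(k): 31:31 1:1  a_31=32
d|32:{32,16,8,4,2,1}  Σf=32+16+8+4+2+1=63
[q^33] f(1)=1,f(3)=3,f(11)=11,f(33)=33 ⇒ 48
n=34: 34·1 17·2 2·17 1·34  f→[34+17+2+1]=54
[q^35] f(1)=1,f(5)=5,f(7)=7,f(35)=35 ⇒ 48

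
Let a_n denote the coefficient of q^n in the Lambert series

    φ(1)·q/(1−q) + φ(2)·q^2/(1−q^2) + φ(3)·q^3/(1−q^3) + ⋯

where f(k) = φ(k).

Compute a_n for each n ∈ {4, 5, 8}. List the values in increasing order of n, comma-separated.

q^4  k|4↦φ(k): 4:2 2:1 1:1  a_4=4
d|5:{5,1}  Σφ=4+1=5
n=8: 1·8 2·4 4·2 8·1  φ→[1+1+2+4]=8

4, 5, 8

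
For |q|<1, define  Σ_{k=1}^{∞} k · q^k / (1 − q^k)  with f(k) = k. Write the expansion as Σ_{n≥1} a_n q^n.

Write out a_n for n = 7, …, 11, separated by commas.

q^7  k|7↦f(k): 1:1 7:7  a_7=8
d|8:{8,4,2,1}  Σf=8+4+2+1=15
q^9  k|9↦f(k): 9:9 3:3 1:1  a_9=13
n=10: 1·10 2·5 5·2 10·1  f→[1+2+5+10]=18
q^11  k|11↦f(k): 11:11 1:1  a_11=12

8, 15, 13, 18, 12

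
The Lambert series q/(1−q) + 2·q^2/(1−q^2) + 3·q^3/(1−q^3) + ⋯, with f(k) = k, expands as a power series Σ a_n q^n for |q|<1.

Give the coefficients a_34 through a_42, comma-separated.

n=34: 1·34 2·17 17·2 34·1  f→[1+2+17+34]=54
[q^35] f(35)=35,f(7)=7,f(5)=5,f(1)=1 ⇒ 48
[q^36] f(1)=1,f(2)=2,f(3)=3,f(4)=4,f(6)=6,f(9)=9,f(12)=12,f(18)=18,f(36)=36 ⇒ 91
[q^37] f(1)=1,f(37)=37 ⇒ 38
d|38:{38,19,2,1}  Σf=38+19+2+1=60
d|39:{1,3,13,39}  Σf=1+3+13+39=56
n=40: 1·40 2·20 4·10 5·8 8·5 10·4 20·2 40·1  f→[1+2+4+5+8+10+20+40]=90
[q^41] f(1)=1,f(41)=41 ⇒ 42
[q^42] f(1)=1,f(2)=2,f(3)=3,f(6)=6,f(7)=7,f(14)=14,f(21)=21,f(42)=42 ⇒ 96

54, 48, 91, 38, 60, 56, 90, 42, 96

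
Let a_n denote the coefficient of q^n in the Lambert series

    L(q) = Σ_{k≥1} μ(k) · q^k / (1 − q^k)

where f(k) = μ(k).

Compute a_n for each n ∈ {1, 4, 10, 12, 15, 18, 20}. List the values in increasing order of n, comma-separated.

1, 0, 0, 0, 0, 0, 0

q^1  k|1↦μ(k): 1:1  a_1=1
q^4  k|4↦μ(k): 4:0 2:-1 1:1  a_4=0
q^10  k|10↦μ(k): 1:1 2:-1 5:-1 10:1  a_10=0
d|12:{1,2,3,4,6,12}  Σμ=1+(-1)+(-1)+0+1+0=0
q^15  k|15↦μ(k): 15:1 5:-1 3:-1 1:1  a_15=0
n=18: 1·18 2·9 3·6 6·3 9·2 18·1  μ→[1+(-1)+(-1)+1+0+0]=0
[q^20] μ(1)=1,μ(2)=-1,μ(4)=0,μ(5)=-1,μ(10)=1,μ(20)=0 ⇒ 0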